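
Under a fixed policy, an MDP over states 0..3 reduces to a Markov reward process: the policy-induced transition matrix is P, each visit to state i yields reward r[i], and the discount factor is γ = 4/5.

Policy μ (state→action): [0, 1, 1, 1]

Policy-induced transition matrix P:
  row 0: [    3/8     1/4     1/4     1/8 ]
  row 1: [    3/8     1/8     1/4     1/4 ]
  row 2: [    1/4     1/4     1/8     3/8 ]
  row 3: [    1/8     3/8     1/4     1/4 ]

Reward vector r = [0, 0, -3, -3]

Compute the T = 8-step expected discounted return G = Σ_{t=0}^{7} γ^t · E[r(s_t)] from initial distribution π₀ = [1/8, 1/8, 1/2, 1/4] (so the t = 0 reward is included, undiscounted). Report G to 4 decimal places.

G = -6.7111

t=0: π = [0.1250, 0.1250, 0.5000, 0.2500], E[r] = -2.2500, γ^t·E[r] = -2.250000, running G = -2.250000
t=1: π = [0.2500, 0.2656, 0.1875, 0.2969], E[r] = -1.4531, γ^t·E[r] = -1.162500, running G = -3.412500
t=2: π = [0.2773, 0.2539, 0.2266, 0.2422], E[r] = -1.4063, γ^t·E[r] = -0.900000, running G = -4.312500
t=3: π = [0.2861, 0.2485, 0.2217, 0.2437], E[r] = -1.3960, γ^t·E[r] = -0.714750, running G = -5.027250
t=4: π = [0.2864, 0.2494, 0.2223, 0.2419], E[r] = -1.3927, γ^t·E[r] = -0.570450, running G = -5.597700
t=5: π = [0.2867, 0.2491, 0.2222, 0.2420], E[r] = -1.3926, γ^t·E[r] = -0.456330, running G = -6.054030
t=6: π = [0.2867, 0.2491, 0.2222, 0.2419], E[r] = -1.3925, γ^t·E[r] = -0.365030, running G = -6.419060
t=7: π = [0.2867, 0.2491, 0.2222, 0.2419], E[r] = -1.3925, γ^t·E[r] = -0.292024, running G = -6.711083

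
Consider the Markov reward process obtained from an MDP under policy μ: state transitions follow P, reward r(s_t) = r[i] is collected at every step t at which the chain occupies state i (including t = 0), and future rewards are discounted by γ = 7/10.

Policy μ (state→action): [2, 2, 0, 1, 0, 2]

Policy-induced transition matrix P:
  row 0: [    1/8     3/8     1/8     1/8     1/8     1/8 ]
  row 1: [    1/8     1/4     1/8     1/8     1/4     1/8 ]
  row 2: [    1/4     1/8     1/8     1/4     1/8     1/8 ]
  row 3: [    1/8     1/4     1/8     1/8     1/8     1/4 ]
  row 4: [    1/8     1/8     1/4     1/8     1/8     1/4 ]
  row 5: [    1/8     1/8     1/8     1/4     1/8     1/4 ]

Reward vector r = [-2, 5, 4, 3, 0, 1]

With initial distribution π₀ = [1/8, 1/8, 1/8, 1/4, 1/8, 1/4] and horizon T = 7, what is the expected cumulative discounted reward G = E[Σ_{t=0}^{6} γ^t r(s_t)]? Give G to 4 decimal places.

G = 6.0232

t=0: π = [0.1250, 0.1250, 0.1250, 0.2500, 0.1250, 0.2500], E[r] = 1.8750, γ^t·E[r] = 1.875000, running G = 1.875000
t=1: π = [0.1406, 0.2031, 0.1406, 0.1719, 0.1406, 0.2031], E[r] = 2.0156, γ^t·E[r] = 1.410938, running G = 3.285938
t=2: π = [0.1426, 0.2070, 0.1426, 0.1680, 0.1504, 0.1895], E[r] = 2.0137, γ^t·E[r] = 0.986699, running G = 4.272637
t=3: π = [0.1428, 0.2075, 0.1438, 0.1665, 0.1509, 0.1885], E[r] = 2.0151, γ^t·E[r] = 0.691192, running G = 4.963829
t=4: π = [0.1430, 0.2075, 0.1439, 0.1665, 0.1509, 0.1882], E[r] = 2.0146, γ^t·E[r] = 0.483710, running G = 5.447538
t=5: π = [0.1430, 0.2075, 0.1439, 0.1665, 0.1509, 0.1882], E[r] = 2.0147, γ^t·E[r] = 0.338614, running G = 5.786152
t=6: π = [0.1430, 0.2075, 0.1439, 0.1665, 0.1509, 0.1882], E[r] = 2.0147, γ^t·E[r] = 0.237030, running G = 6.023181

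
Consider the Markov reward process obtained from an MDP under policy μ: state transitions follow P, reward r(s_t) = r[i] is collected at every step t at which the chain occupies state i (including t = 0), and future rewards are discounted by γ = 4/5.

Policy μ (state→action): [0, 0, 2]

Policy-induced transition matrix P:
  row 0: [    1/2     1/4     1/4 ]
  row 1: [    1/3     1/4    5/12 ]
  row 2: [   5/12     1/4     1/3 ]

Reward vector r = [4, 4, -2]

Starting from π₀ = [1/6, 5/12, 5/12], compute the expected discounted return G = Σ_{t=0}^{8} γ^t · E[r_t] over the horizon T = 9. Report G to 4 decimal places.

G = 8.2754

t=0: π = [0.1667, 0.4167, 0.4167], E[r] = 1.5000, γ^t·E[r] = 1.500000, running G = 1.500000
t=1: π = [0.3958, 0.2500, 0.3542], E[r] = 1.8750, γ^t·E[r] = 1.500000, running G = 3.000000
t=2: π = [0.4288, 0.2500, 0.3212], E[r] = 2.0729, γ^t·E[r] = 1.326667, running G = 4.326667
t=3: π = [0.4316, 0.2500, 0.3184], E[r] = 2.0894, γ^t·E[r] = 1.069778, running G = 5.396444
t=4: π = [0.4318, 0.2500, 0.3182], E[r] = 2.0908, γ^t·E[r] = 0.856385, running G = 6.252830
t=5: π = [0.4318, 0.2500, 0.3182], E[r] = 2.0909, γ^t·E[r] = 0.685146, running G = 6.937975
t=6: π = [0.4318, 0.2500, 0.3182], E[r] = 2.0909, γ^t·E[r] = 0.548119, running G = 7.486094
t=7: π = [0.4318, 0.2500, 0.3182], E[r] = 2.0909, γ^t·E[r] = 0.438495, running G = 7.924590
t=8: π = [0.4318, 0.2500, 0.3182], E[r] = 2.0909, γ^t·E[r] = 0.350796, running G = 8.275386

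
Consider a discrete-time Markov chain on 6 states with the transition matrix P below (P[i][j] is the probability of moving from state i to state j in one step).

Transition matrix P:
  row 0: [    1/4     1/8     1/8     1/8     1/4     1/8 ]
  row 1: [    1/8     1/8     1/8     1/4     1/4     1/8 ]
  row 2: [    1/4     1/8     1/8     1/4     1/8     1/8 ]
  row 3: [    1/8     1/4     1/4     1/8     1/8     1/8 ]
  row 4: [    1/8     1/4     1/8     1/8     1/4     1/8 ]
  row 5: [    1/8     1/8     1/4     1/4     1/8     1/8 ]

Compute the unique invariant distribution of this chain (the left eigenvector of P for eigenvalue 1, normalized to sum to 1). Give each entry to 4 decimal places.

π = [0.1662, 0.1717, 0.1634, 0.1825, 0.1911, 0.1250]

Balance equations π_j = Σ_i π_i·P[i][j]:
  π_0 = 1/4·π_0 + 1/8·π_1 + 1/4·π_2 + 1/8·π_3 + 1/8·π_4 + 1/8·π_5
  π_1 = 1/8·π_0 + 1/8·π_1 + 1/8·π_2 + 1/4·π_3 + 1/4·π_4 + 1/8·π_5
  π_2 = 1/8·π_0 + 1/8·π_1 + 1/8·π_2 + 1/4·π_3 + 1/8·π_4 + 1/4·π_5
  π_3 = 1/8·π_0 + 1/4·π_1 + 1/4·π_2 + 1/8·π_3 + 1/8·π_4 + 1/4·π_5
  π_4 = 1/4·π_0 + 1/4·π_1 + 1/8·π_2 + 1/8·π_3 + 1/4·π_4 + 1/8·π_5
  normalize: π_0 + π_1 + π_2 + π_3 + π_4 + π_5 = 1
Solving the linear system gives exactly π = [661/3977, 5463/31816, 650/3977, 5807/31816, 6081/31816, 1/8].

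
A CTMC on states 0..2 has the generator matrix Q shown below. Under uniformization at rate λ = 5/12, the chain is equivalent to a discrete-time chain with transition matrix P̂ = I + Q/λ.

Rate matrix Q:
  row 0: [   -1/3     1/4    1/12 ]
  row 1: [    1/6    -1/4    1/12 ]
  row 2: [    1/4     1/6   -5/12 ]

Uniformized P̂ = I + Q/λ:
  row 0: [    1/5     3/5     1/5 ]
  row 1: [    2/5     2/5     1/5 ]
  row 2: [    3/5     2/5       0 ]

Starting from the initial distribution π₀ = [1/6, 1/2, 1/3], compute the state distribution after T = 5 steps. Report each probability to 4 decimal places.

π = [0.3614, 0.4719, 0.1666]

t=0: π = [0.1667, 0.5000, 0.3333]
t=1: π = [0.4333, 0.4333, 0.1333]
t=2: π = [0.3400, 0.4867, 0.1733]
t=3: π = [0.3667, 0.4680, 0.1653]
t=4: π = [0.3597, 0.4733, 0.1669]
t=5: π = [0.3614, 0.4719, 0.1666]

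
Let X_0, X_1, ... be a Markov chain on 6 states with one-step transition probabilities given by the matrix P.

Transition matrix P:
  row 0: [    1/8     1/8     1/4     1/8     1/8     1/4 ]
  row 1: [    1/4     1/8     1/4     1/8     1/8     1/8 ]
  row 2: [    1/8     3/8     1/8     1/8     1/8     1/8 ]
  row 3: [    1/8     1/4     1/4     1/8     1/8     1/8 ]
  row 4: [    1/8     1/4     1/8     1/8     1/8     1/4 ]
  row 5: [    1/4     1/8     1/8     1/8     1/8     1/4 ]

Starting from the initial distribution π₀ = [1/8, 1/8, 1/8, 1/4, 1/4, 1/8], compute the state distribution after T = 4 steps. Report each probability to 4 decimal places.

π = [0.1736, 0.2032, 0.1877, 0.1250, 0.1250, 0.1855]

t=0: π = [0.1250, 0.1250, 0.1250, 0.2500, 0.2500, 0.1250]
t=1: π = [0.1563, 0.2188, 0.1875, 0.1250, 0.1250, 0.1875]
t=2: π = [0.1758, 0.2031, 0.1875, 0.1250, 0.1250, 0.1836]
t=3: π = [0.1733, 0.2031, 0.1880, 0.1250, 0.1250, 0.1855]
t=4: π = [0.1736, 0.2032, 0.1877, 0.1250, 0.1250, 0.1855]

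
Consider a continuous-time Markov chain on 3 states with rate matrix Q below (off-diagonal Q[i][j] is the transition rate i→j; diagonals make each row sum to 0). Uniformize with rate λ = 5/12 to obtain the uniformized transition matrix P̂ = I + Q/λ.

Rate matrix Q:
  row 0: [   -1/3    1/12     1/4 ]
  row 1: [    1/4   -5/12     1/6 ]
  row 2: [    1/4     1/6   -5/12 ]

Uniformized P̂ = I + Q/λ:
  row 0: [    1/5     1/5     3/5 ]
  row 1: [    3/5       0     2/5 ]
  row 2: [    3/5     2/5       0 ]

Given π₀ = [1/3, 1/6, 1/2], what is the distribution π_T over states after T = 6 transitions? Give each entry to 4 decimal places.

π = [0.4282, 0.2231, 0.3487]

t=0: π = [0.3333, 0.1667, 0.5000]
t=1: π = [0.4667, 0.2667, 0.2667]
t=2: π = [0.4133, 0.2000, 0.3867]
t=3: π = [0.4347, 0.2373, 0.3280]
t=4: π = [0.4261, 0.2181, 0.3557]
t=5: π = [0.4295, 0.2275, 0.3429]
t=6: π = [0.4282, 0.2231, 0.3487]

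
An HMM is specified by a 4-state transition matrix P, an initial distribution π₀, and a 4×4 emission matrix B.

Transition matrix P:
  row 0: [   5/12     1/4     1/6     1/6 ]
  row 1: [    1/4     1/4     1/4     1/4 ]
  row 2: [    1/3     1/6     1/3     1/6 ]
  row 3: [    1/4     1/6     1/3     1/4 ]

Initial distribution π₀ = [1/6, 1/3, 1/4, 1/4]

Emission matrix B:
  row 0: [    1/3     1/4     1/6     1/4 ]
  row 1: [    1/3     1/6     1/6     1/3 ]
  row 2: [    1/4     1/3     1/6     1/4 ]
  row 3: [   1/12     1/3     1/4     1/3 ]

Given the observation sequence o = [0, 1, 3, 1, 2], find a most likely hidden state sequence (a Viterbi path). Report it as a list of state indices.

t=0: δ = [5.556e-02, 1.111e-01, 6.250e-02, 2.083e-02]  (obs o_0=0)
t=1: δ = [6.944e-03, 4.630e-03, 9.259e-03, 9.259e-03]  ψ = [1, 1, 1, 1]  (obs o_1=1)
t=2: δ = [7.716e-04, 5.787e-04, 7.716e-04, 7.716e-04]  ψ = [2, 0, 2, 3]  (obs o_2=3)
t=3: δ = [8.038e-05, 3.215e-05, 8.573e-05, 6.430e-05]  ψ = [0, 0, 2, 3]  (obs o_3=1)
t=4: δ = [5.582e-06, 3.349e-06, 4.763e-06, 4.019e-06]  ψ = [0, 0, 2, 3]  (obs o_4=2)
backtrack: best end state = 0; path = [1, 2, 0, 0, 0]

path = [1, 2, 0, 0, 0]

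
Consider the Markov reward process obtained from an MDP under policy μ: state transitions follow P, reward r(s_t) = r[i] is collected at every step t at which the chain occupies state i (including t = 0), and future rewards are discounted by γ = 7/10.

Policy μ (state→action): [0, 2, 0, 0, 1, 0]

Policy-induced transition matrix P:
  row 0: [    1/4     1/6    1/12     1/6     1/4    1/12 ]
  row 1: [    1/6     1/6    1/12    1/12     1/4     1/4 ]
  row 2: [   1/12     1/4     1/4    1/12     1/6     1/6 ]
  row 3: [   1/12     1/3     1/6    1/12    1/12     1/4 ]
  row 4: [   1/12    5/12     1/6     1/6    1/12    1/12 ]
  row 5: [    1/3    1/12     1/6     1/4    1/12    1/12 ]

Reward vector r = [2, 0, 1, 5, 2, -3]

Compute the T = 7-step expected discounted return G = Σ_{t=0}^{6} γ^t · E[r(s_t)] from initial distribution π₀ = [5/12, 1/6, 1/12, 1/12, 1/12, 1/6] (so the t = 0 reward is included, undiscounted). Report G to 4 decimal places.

t=0: π = [0.4167, 0.1667, 0.0833, 0.0833, 0.0833, 0.1667], E[r] = 1.0000, γ^t·E[r] = 1.000000, running G = 1.000000
t=1: π = [0.2083, 0.1944, 0.1250, 0.1528, 0.1875, 0.1319], E[r] = 1.2847, γ^t·E[r] = 0.899306, running G = 1.899306
t=2: π = [0.1672, 0.2384, 0.1435, 0.1383, 0.1609, 0.1516], E[r] = 1.0365, γ^t·E[r] = 0.507865, running G = 2.407170
t=3: π = [0.1690, 0.2293, 0.1448, 0.1359, 0.1629, 0.1581], E[r] = 1.0141, γ^t·E[r] = 0.347830, running G = 2.755000
t=4: π = [0.1701, 0.2289, 0.1455, 0.1373, 0.1618, 0.1563], E[r] = 1.0272, γ^t·E[r] = 0.246636, running G = 3.001636
t=5: π = [0.1698, 0.2291, 0.1455, 0.1370, 0.1620, 0.1565], E[r] = 1.0248, γ^t·E[r] = 0.172240, running G = 3.173876
t=6: π = [0.1699, 0.2291, 0.1455, 0.1371, 0.1620, 0.1565], E[r] = 1.0251, γ^t·E[r] = 0.120597, running G = 3.294473

G = 3.2945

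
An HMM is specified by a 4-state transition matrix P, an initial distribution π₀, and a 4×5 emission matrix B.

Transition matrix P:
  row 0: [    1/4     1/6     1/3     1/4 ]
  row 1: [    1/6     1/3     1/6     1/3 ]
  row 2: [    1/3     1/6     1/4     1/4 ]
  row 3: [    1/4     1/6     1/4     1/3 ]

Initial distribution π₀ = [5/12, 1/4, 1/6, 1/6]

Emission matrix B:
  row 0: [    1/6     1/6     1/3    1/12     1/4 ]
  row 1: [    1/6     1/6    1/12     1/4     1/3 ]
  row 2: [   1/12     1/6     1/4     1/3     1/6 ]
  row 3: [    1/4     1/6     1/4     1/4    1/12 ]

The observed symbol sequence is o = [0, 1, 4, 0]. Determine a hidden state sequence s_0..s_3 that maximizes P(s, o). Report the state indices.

t=0: δ = [6.944e-02, 4.167e-02, 1.389e-02, 4.167e-02]  (obs o_0=0)
t=1: δ = [2.894e-03, 2.315e-03, 3.858e-03, 2.894e-03]  ψ = [0, 1, 0, 0]  (obs o_1=1)
t=2: δ = [3.215e-04, 2.572e-04, 1.608e-04, 8.038e-05]  ψ = [2, 1, 0, 2]  (obs o_2=4)
t=3: δ = [1.340e-05, 1.429e-05, 8.931e-06, 2.143e-05]  ψ = [0, 1, 0, 1]  (obs o_3=0)
backtrack: best end state = 3; path = [1, 1, 1, 3]

path = [1, 1, 1, 3]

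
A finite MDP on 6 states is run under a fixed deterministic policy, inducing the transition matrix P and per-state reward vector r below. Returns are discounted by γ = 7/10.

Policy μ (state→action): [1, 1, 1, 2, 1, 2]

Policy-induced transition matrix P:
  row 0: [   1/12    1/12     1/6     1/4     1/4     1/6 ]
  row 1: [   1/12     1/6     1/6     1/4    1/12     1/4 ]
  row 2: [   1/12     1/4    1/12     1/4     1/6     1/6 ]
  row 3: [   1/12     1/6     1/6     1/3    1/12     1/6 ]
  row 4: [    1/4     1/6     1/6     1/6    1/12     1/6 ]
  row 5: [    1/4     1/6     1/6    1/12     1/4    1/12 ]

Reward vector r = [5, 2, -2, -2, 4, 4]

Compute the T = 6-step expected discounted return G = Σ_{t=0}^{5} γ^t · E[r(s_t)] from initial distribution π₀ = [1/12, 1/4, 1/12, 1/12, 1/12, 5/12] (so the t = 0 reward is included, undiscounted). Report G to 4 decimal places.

G = 5.7196

t=0: π = [0.0833, 0.2500, 0.0833, 0.0833, 0.0833, 0.4167], E[r] = 2.5833, γ^t·E[r] = 2.583333, running G = 2.583333
t=1: π = [0.1667, 0.1667, 0.1597, 0.1806, 0.1736, 0.1528], E[r] = 1.7917, γ^t·E[r] = 1.254167, running G = 3.837500
t=2: π = [0.1377, 0.1661, 0.1534, 0.2251, 0.1499, 0.1678], E[r] = 1.5347, γ^t·E[r] = 0.752014, running G = 4.589514
t=3: π = [0.1363, 0.1680, 0.1539, 0.2283, 0.1470, 0.1665], E[r] = 1.5072, γ^t·E[r] = 0.516981, running G = 5.106495
t=4: π = [0.1356, 0.1681, 0.1538, 0.2290, 0.1466, 0.1668], E[r] = 1.5022, γ^t·E[r] = 0.360669, running G = 5.467164
t=5: π = [0.1356, 0.1682, 0.1538, 0.2291, 0.1466, 0.1668], E[r] = 1.5017, γ^t·E[r] = 0.252392, running G = 5.719556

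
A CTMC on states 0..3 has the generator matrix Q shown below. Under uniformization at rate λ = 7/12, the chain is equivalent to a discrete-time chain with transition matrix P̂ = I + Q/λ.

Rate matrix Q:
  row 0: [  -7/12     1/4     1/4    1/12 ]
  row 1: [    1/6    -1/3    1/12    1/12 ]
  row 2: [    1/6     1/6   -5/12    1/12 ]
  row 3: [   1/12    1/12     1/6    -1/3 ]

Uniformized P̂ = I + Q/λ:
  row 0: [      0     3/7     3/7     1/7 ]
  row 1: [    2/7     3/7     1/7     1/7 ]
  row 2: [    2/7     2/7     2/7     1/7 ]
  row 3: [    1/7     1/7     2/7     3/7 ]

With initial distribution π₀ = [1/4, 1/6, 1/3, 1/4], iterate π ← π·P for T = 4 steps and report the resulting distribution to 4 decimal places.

π = [0.2003, 0.3327, 0.2666, 0.2003]

t=0: π = [0.2500, 0.1667, 0.3333, 0.2500]
t=1: π = [0.1786, 0.3095, 0.2976, 0.2143]
t=2: π = [0.2041, 0.3248, 0.2670, 0.2041]
t=3: π = [0.1983, 0.3321, 0.2685, 0.2012]
t=4: π = [0.2003, 0.3327, 0.2666, 0.2003]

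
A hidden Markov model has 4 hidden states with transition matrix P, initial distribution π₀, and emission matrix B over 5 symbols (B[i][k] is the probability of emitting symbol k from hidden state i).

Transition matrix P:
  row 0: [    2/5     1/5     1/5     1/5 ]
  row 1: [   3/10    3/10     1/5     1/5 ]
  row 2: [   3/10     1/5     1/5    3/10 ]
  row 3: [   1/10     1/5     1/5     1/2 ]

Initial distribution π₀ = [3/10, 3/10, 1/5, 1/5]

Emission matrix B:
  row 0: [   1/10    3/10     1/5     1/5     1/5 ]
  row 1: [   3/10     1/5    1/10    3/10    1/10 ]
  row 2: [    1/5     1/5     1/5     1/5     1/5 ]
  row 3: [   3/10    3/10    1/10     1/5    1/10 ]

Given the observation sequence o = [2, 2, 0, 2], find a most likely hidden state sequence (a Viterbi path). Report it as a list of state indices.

path = [0, 0, 1, 0]

t=0: δ = [6.000e-02, 3.000e-02, 4.000e-02, 2.000e-02]  (obs o_0=2)
t=1: δ = [4.800e-03, 1.200e-03, 2.400e-03, 1.200e-03]  ψ = [0, 0, 0, 0]  (obs o_1=2)
t=2: δ = [1.920e-04, 2.880e-04, 1.920e-04, 2.880e-04]  ψ = [0, 0, 0, 0]  (obs o_2=0)
t=3: δ = [1.728e-05, 8.640e-06, 1.152e-05, 1.440e-05]  ψ = [1, 1, 1, 3]  (obs o_3=2)
backtrack: best end state = 0; path = [0, 0, 1, 0]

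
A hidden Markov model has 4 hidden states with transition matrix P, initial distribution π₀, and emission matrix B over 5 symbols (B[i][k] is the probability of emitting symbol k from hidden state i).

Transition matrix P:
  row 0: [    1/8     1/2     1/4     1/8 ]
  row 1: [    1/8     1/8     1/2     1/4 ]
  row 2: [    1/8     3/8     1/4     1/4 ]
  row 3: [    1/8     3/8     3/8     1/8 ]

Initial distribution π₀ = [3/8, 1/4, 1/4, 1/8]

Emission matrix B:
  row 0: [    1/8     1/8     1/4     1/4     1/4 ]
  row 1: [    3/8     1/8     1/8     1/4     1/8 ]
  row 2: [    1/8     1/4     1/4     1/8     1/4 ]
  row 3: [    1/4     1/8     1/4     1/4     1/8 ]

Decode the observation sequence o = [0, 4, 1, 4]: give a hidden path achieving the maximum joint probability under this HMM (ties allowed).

t=0: δ = [4.688e-02, 9.375e-02, 3.125e-02, 3.125e-02]  (obs o_0=0)
t=1: δ = [2.930e-03, 2.930e-03, 1.172e-02, 2.930e-03]  ψ = [1, 0, 1, 1]  (obs o_1=4)
t=2: δ = [1.831e-04, 5.493e-04, 7.324e-04, 3.662e-04]  ψ = [2, 2, 2, 2]  (obs o_2=1)
t=3: δ = [2.289e-05, 3.433e-05, 6.866e-05, 2.289e-05]  ψ = [2, 2, 1, 2]  (obs o_3=4)
backtrack: best end state = 2; path = [1, 2, 1, 2]

path = [1, 2, 1, 2]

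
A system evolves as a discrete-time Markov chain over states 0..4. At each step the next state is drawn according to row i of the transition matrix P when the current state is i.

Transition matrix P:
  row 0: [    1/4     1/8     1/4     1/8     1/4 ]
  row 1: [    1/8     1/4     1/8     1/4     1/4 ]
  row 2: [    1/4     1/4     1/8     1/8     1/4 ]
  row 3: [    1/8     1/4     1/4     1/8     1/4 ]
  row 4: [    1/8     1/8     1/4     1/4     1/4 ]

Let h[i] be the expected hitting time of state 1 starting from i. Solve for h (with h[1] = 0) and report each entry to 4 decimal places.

First-step conditioning: h[1] = 0; for i ≠ 1, h[i] = 1 + Σ_k P[i][k]·h[k].
  h[0] = 1 + 1/4·h[0] + 1/4·h[2] + 1/8·h[3] + 1/4·h[4]
  h[2] = 1 + 1/4·h[0] + 1/8·h[2] + 1/8·h[3] + 1/4·h[4]
  h[3] = 1 + 1/8·h[0] + 1/4·h[2] + 1/8·h[3] + 1/4·h[4]
  h[4] = 1 + 1/8·h[0] + 1/4·h[2] + 1/4·h[3] + 1/4·h[4]
Solving the 4×4 linear system over states ≠ 1 gives exactly h = [2304/397, 0, 2048/397, 2016/397, 2268/397] (h[1] = 0 is the target).

h = [5.8035, 0.0000, 5.1587, 5.0781, 5.7128]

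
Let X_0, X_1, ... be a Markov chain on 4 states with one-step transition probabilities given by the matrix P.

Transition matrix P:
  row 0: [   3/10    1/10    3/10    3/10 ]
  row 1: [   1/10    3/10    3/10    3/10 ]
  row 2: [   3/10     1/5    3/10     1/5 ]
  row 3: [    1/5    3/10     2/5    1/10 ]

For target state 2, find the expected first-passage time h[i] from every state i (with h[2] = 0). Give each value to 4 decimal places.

First-step conditioning: h[2] = 0; for i ≠ 2, h[i] = 1 + Σ_k P[i][k]·h[k].
  h[0] = 1 + 3/10·h[0] + 1/10·h[1] + 3/10·h[3]
  h[1] = 1 + 1/10·h[0] + 3/10·h[1] + 3/10·h[3]
  h[3] = 1 + 1/5·h[0] + 3/10·h[1] + 1/10·h[3]
Solving the 3×3 linear system over states ≠ 2 gives exactly h = [40/13, 40/13, 0, 110/39] (h[2] = 0 is the target).

h = [3.0769, 3.0769, 0.0000, 2.8205]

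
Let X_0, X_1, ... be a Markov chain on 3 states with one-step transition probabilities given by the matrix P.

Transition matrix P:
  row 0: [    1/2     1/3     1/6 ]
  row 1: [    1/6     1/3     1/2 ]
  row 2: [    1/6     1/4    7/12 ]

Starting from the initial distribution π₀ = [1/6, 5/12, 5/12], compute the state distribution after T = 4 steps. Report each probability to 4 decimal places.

π = [0.2490, 0.2951, 0.4559]

t=0: π = [0.1667, 0.4167, 0.4167]
t=1: π = [0.2222, 0.2986, 0.4792]
t=2: π = [0.2407, 0.2934, 0.4659]
t=3: π = [0.2469, 0.2945, 0.4586]
t=4: π = [0.2490, 0.2951, 0.4559]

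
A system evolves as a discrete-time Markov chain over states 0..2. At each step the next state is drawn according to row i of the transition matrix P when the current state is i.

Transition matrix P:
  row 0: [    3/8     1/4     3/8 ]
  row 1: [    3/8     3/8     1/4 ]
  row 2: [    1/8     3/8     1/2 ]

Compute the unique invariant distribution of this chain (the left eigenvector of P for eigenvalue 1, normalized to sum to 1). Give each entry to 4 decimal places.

π = [0.2800, 0.3400, 0.3800]

Balance equations π_j = Σ_i π_i·P[i][j]:
  π_0 = 3/8·π_0 + 3/8·π_1 + 1/8·π_2
  π_1 = 1/4·π_0 + 3/8·π_1 + 3/8·π_2
  normalize: π_0 + π_1 + π_2 = 1
Solving the linear system gives exactly π = [7/25, 17/50, 19/50].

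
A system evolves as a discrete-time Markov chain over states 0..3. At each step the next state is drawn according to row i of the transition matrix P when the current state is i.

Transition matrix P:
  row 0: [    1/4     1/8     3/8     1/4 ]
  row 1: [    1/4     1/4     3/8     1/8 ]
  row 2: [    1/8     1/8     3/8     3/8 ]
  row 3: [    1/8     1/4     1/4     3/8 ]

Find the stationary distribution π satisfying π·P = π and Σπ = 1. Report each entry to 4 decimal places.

Balance equations π_j = Σ_i π_i·P[i][j]:
  π_0 = 1/4·π_0 + 1/4·π_1 + 1/8·π_2 + 1/8·π_3
  π_1 = 1/8·π_0 + 1/4·π_1 + 1/8·π_2 + 1/4·π_3
  π_2 = 3/8·π_0 + 3/8·π_1 + 3/8·π_2 + 1/4·π_3
  normalize: π_0 + π_1 + π_2 + π_3 = 1
Solving the linear system gives exactly π = [69/407, 76/407, 137/407, 125/407].

π = [0.1695, 0.1867, 0.3366, 0.3071]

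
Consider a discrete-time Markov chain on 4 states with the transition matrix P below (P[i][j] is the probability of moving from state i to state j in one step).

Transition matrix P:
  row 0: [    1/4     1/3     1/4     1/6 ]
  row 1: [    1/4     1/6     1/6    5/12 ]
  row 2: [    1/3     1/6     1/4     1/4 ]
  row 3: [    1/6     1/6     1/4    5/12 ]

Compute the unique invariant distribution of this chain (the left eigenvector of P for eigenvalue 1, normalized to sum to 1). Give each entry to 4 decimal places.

Balance equations π_j = Σ_i π_i·P[i][j]:
  π_0 = 1/4·π_0 + 1/4·π_1 + 1/3·π_2 + 1/6·π_3
  π_1 = 1/3·π_0 + 1/6·π_1 + 1/6·π_2 + 1/6·π_3
  π_2 = 1/4·π_0 + 1/6·π_1 + 1/4·π_2 + 1/4·π_3
  normalize: π_0 + π_1 + π_2 + π_3 = 1
Solving the linear system gives exactly π = [95/391, 81/391, 91/391, 124/391].

π = [0.2430, 0.2072, 0.2327, 0.3171]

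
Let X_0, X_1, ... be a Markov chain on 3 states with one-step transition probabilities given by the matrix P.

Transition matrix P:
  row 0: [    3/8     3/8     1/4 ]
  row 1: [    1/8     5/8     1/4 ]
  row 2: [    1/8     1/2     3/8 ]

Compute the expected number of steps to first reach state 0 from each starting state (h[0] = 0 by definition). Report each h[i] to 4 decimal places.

h = [0.0000, 8.0000, 8.0000]

First-step conditioning: h[0] = 0; for i ≠ 0, h[i] = 1 + Σ_k P[i][k]·h[k].
  h[1] = 1 + 5/8·h[1] + 1/4·h[2]
  h[2] = 1 + 1/2·h[1] + 3/8·h[2]
Solving the 2×2 linear system over states ≠ 0 gives exactly h = [0, 8, 8] (h[0] = 0 is the target).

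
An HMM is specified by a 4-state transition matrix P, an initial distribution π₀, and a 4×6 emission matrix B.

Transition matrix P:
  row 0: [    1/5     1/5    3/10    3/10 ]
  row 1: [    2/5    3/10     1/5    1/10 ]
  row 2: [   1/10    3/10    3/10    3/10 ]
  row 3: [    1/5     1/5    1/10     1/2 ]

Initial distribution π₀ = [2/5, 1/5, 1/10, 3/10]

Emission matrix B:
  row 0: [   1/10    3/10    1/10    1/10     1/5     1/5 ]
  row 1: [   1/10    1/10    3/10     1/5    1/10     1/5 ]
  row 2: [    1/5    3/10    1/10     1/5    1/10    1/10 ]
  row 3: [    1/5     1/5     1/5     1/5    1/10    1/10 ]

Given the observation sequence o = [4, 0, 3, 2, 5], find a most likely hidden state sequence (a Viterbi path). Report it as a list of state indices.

path = [0, 3, 3, 3, 3]

t=0: δ = [8.000e-02, 2.000e-02, 1.000e-02, 3.000e-02]  (obs o_0=4)
t=1: δ = [1.600e-03, 1.600e-03, 4.800e-03, 4.800e-03]  ψ = [0, 0, 0, 0]  (obs o_1=0)
t=2: δ = [9.600e-05, 2.880e-04, 2.880e-04, 4.800e-04]  ψ = [3, 2, 2, 3]  (obs o_2=3)
t=3: δ = [1.152e-05, 2.880e-05, 8.640e-06, 4.800e-05]  ψ = [1, 3, 2, 3]  (obs o_3=2)
t=4: δ = [2.304e-06, 1.920e-06, 5.760e-07, 2.400e-06]  ψ = [1, 3, 1, 3]  (obs o_4=5)
backtrack: best end state = 3; path = [0, 3, 3, 3, 3]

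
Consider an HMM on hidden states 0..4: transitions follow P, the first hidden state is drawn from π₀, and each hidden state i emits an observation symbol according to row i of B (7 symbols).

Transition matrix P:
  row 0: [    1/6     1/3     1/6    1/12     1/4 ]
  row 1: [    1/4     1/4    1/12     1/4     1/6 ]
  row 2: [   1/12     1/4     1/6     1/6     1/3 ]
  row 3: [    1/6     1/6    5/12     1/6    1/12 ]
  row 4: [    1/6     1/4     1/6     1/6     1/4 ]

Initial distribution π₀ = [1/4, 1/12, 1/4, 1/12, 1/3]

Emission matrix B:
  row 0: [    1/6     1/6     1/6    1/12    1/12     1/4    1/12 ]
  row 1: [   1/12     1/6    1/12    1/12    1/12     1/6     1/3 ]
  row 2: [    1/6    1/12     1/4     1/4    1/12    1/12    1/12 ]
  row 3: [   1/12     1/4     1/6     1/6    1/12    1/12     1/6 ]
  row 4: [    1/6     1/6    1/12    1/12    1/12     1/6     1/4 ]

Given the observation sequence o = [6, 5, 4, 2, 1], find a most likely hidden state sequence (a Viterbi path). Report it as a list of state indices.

t=0: δ = [2.083e-02, 2.778e-02, 2.083e-02, 1.389e-02, 8.333e-02]  (obs o_0=6)
t=1: δ = [3.472e-03, 3.472e-03, 1.157e-03, 1.157e-03, 3.472e-03]  ψ = [4, 4, 4, 4, 4]  (obs o_1=5)
t=2: δ = [7.234e-05, 9.645e-05, 4.823e-05, 7.234e-05, 7.234e-05]  ψ = [1, 0, 0, 1, 0]  (obs o_2=4)
t=3: δ = [4.019e-06, 2.009e-06, 7.535e-06, 4.019e-06, 1.507e-06]  ψ = [1, 0, 3, 1, 0]  (obs o_3=2)
t=4: δ = [1.116e-07, 3.140e-07, 1.395e-07, 3.140e-07, 4.186e-07]  ψ = [0, 2, 3, 2, 2]  (obs o_4=1)
backtrack: best end state = 4; path = [4, 1, 3, 2, 4]

path = [4, 1, 3, 2, 4]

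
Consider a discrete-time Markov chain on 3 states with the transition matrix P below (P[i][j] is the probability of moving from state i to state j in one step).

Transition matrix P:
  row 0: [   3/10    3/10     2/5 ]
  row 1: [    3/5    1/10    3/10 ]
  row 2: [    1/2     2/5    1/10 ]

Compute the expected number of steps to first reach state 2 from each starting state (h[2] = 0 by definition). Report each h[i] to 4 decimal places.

First-step conditioning: h[2] = 0; for i ≠ 2, h[i] = 1 + Σ_k P[i][k]·h[k].
  h[0] = 1 + 3/10·h[0] + 3/10·h[1]
  h[1] = 1 + 3/5·h[0] + 1/10·h[1]
Solving the 2×2 linear system over states ≠ 2 gives exactly h = [8/3, 26/9, 0] (h[2] = 0 is the target).

h = [2.6667, 2.8889, 0.0000]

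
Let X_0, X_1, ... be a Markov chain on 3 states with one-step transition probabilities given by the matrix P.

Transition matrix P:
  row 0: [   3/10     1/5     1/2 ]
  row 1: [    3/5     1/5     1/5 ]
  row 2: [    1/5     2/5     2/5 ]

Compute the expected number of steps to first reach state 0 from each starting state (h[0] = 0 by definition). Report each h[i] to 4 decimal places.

h = [0.0000, 2.0000, 3.0000]

First-step conditioning: h[0] = 0; for i ≠ 0, h[i] = 1 + Σ_k P[i][k]·h[k].
  h[1] = 1 + 1/5·h[1] + 1/5·h[2]
  h[2] = 1 + 2/5·h[1] + 2/5·h[2]
Solving the 2×2 linear system over states ≠ 0 gives exactly h = [0, 2, 3] (h[0] = 0 is the target).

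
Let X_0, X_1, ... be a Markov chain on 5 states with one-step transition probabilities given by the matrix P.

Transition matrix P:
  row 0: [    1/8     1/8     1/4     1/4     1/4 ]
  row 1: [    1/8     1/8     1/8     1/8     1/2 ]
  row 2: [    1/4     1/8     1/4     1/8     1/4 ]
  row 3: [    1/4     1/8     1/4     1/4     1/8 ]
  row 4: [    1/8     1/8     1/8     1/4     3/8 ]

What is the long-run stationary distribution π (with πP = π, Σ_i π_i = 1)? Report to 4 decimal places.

Balance equations π_j = Σ_i π_i·P[i][j]:
  π_0 = 1/8·π_0 + 1/8·π_1 + 1/4·π_2 + 1/4·π_3 + 1/8·π_4
  π_1 = 1/8·π_0 + 1/8·π_1 + 1/8·π_2 + 1/8·π_3 + 1/8·π_4
  π_2 = 1/4·π_0 + 1/8·π_1 + 1/4·π_2 + 1/4·π_3 + 1/8·π_4
  π_3 = 1/4·π_0 + 1/8·π_1 + 1/8·π_2 + 1/4·π_3 + 1/4·π_4
  normalize: π_0 + π_1 + π_2 + π_3 + π_4 = 1
Solving the linear system gives exactly π = [79/449, 1/8, 711/3592, 753/3592, 1047/3592].

π = [0.1759, 0.1250, 0.1979, 0.2096, 0.2915]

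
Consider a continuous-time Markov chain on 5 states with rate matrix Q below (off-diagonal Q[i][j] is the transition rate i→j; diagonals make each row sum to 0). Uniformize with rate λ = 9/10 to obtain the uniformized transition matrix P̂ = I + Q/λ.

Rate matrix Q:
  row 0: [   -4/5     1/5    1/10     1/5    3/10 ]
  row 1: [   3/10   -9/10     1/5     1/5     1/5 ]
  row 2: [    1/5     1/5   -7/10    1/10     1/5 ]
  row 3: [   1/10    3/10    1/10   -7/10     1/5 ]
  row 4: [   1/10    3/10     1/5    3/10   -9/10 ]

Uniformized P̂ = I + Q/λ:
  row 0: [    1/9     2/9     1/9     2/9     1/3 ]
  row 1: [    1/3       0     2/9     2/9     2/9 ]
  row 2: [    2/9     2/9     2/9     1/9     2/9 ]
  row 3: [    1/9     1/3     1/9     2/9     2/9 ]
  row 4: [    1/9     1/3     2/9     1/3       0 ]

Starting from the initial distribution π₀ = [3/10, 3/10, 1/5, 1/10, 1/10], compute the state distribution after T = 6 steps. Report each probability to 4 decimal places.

π = [0.1797, 0.2203, 0.1773, 0.2245, 0.1982]

t=0: π = [0.3000, 0.3000, 0.2000, 0.1000, 0.1000]
t=1: π = [0.2000, 0.1778, 0.1778, 0.2111, 0.2333]
t=2: π = [0.1704, 0.2321, 0.1765, 0.2284, 0.1926]
t=3: π = [0.1823, 0.2174, 0.1779, 0.2240, 0.1984]
t=4: π = [0.1792, 0.2208, 0.1771, 0.2245, 0.1984]
t=5: π = [0.1799, 0.2201, 0.1774, 0.2246, 0.1980]
t=6: π = [0.1797, 0.2203, 0.1773, 0.2245, 0.1982]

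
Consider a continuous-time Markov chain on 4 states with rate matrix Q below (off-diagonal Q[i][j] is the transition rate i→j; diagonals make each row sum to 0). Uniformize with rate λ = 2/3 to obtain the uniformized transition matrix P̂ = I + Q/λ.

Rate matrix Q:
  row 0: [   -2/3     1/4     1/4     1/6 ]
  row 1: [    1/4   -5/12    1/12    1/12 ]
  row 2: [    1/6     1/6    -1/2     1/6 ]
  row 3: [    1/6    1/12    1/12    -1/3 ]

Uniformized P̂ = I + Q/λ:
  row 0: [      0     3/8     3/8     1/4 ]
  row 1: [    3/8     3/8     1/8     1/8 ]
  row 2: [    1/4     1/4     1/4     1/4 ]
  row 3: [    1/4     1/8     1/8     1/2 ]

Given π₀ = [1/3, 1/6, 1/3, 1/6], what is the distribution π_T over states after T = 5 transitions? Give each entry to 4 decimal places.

t=0: π = [0.3333, 0.1667, 0.3333, 0.1667]
t=1: π = [0.1875, 0.2917, 0.2500, 0.2708]
t=2: π = [0.2396, 0.2760, 0.2031, 0.2813]
t=3: π = [0.2246, 0.2793, 0.2103, 0.2858]
t=4: π = [0.2288, 0.2773, 0.2074, 0.2865]
t=5: π = [0.2275, 0.2774, 0.2081, 0.2870]

π = [0.2275, 0.2774, 0.2081, 0.2870]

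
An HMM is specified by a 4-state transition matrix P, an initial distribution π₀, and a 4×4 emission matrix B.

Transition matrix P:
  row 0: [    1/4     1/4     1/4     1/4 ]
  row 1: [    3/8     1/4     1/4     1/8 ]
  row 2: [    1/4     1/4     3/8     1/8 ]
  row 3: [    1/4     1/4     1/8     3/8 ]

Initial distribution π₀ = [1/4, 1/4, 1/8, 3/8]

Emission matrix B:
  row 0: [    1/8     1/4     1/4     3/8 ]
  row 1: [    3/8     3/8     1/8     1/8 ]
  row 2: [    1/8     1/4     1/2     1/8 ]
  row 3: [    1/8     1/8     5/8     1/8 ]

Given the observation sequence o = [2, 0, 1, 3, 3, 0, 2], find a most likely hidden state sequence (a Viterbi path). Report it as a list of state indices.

path = [3, 1, 1, 0, 0, 1, 2]

t=0: δ = [6.250e-02, 3.125e-02, 6.250e-02, 2.344e-01]  (obs o_0=2)
t=1: δ = [7.324e-03, 2.197e-02, 3.662e-03, 1.099e-02]  ψ = [3, 3, 3, 3]  (obs o_1=0)
t=2: δ = [2.060e-03, 2.060e-03, 1.373e-03, 5.150e-04]  ψ = [1, 1, 1, 3]  (obs o_2=1)
t=3: δ = [2.897e-04, 6.437e-05, 6.437e-05, 6.437e-05]  ψ = [1, 0, 0, 0]  (obs o_3=3)
t=4: δ = [2.716e-05, 9.052e-06, 9.052e-06, 9.052e-06]  ψ = [0, 0, 0, 0]  (obs o_4=3)
t=5: δ = [8.487e-07, 2.546e-06, 8.487e-07, 8.487e-07]  ψ = [0, 0, 0, 0]  (obs o_5=0)
t=6: δ = [2.387e-07, 7.956e-08, 3.183e-07, 1.989e-07]  ψ = [1, 1, 1, 1]  (obs o_6=2)
backtrack: best end state = 2; path = [3, 1, 1, 0, 0, 1, 2]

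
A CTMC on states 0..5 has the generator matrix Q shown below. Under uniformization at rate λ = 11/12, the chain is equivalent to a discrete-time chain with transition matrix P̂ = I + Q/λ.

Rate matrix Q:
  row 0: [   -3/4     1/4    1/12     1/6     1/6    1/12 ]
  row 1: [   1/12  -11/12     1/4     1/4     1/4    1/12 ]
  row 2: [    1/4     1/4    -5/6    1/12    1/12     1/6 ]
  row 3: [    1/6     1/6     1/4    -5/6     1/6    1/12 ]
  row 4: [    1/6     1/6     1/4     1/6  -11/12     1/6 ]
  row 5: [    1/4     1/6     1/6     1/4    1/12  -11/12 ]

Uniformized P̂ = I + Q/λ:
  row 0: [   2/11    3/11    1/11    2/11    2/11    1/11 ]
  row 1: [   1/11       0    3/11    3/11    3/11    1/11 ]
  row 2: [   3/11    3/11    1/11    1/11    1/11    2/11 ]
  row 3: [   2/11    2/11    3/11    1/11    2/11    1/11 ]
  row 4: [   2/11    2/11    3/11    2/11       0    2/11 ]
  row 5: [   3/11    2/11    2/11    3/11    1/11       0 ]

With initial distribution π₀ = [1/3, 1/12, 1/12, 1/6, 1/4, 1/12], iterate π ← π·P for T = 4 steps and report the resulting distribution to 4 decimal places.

π = [0.1928, 0.1834, 0.1924, 0.1754, 0.1448, 0.1113]

t=0: π = [0.3333, 0.0833, 0.0833, 0.1667, 0.2500, 0.0833]
t=1: π = [0.1894, 0.2045, 0.1894, 0.1742, 0.1288, 0.1136]
t=2: π = [0.1908, 0.1791, 0.1935, 0.1777, 0.1494, 0.1095]
t=3: π = [0.1931, 0.1842, 0.1929, 0.1743, 0.1434, 0.1121]
t=4: π = [0.1928, 0.1834, 0.1924, 0.1754, 0.1448, 0.1113]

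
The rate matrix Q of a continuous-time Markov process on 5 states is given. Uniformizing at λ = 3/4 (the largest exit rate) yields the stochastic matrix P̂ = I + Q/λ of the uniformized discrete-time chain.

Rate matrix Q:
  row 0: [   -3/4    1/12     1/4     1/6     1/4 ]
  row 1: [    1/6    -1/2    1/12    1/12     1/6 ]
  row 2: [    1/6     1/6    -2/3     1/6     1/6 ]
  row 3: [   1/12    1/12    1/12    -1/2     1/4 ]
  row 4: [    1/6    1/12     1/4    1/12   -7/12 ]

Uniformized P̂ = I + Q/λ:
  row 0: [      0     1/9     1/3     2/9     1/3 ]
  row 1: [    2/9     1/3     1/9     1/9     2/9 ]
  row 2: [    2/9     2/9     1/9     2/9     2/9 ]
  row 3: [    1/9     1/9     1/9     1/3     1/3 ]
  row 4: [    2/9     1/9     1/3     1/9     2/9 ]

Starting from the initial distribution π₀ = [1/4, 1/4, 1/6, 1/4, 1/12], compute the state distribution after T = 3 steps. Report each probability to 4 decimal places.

π = [0.1634, 0.1722, 0.2064, 0.1956, 0.2625]

t=0: π = [0.2500, 0.2500, 0.1667, 0.2500, 0.0833]
t=1: π = [0.1389, 0.1852, 0.1852, 0.2130, 0.2778]
t=2: π = [0.1677, 0.1728, 0.2037, 0.1944, 0.2613]
t=3: π = [0.1634, 0.1722, 0.2064, 0.1956, 0.2625]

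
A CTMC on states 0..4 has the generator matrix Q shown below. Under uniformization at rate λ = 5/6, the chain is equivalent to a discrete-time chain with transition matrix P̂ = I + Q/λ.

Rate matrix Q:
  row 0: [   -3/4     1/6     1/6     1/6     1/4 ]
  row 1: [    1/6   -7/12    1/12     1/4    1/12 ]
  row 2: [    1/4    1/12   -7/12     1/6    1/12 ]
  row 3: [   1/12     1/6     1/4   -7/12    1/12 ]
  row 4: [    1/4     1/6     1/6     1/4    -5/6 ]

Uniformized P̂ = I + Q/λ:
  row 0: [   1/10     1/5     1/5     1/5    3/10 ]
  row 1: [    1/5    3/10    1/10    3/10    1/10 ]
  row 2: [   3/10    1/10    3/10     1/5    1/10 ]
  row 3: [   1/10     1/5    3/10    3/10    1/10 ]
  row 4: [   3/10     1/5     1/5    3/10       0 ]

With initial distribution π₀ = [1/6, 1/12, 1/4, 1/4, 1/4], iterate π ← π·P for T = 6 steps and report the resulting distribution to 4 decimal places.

π = [0.1906, 0.1968, 0.2290, 0.2580, 0.1256]

t=0: π = [0.1667, 0.0833, 0.2500, 0.2500, 0.2500]
t=1: π = [0.2083, 0.1833, 0.2417, 0.2583, 0.1083]
t=2: π = [0.1883, 0.1942, 0.2317, 0.2550, 0.1308]
t=3: π = [0.1919, 0.1963, 0.2293, 0.2580, 0.1246]
t=4: π = [0.1904, 0.1967, 0.2291, 0.2579, 0.1259]
t=5: π = [0.1907, 0.1968, 0.2290, 0.2581, 0.1255]
t=6: π = [0.1906, 0.1968, 0.2290, 0.2580, 0.1256]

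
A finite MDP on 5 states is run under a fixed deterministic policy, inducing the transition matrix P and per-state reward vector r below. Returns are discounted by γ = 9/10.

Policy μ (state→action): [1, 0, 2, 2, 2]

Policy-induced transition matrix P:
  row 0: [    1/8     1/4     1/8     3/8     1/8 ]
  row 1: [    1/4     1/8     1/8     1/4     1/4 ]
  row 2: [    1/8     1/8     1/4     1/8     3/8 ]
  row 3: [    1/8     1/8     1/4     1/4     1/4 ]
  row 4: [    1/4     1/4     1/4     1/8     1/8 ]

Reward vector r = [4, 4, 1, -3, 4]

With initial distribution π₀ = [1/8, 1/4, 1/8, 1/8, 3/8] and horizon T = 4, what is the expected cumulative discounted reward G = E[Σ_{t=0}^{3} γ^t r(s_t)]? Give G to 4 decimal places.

t=0: π = [0.1250, 0.2500, 0.1250, 0.1250, 0.3750], E[r] = 2.7500, γ^t·E[r] = 2.750000, running G = 2.750000
t=1: π = [0.2031, 0.1875, 0.2031, 0.2031, 0.2031], E[r] = 1.9688, γ^t·E[r] = 1.771875, running G = 4.521875
t=2: π = [0.1738, 0.1758, 0.2012, 0.2246, 0.2246], E[r] = 1.8242, γ^t·E[r] = 1.477617, running G = 5.999492
t=3: π = [0.1750, 0.1748, 0.2063, 0.2185, 0.2253], E[r] = 1.8516, γ^t·E[r] = 1.349789, running G = 7.349281

G = 7.3493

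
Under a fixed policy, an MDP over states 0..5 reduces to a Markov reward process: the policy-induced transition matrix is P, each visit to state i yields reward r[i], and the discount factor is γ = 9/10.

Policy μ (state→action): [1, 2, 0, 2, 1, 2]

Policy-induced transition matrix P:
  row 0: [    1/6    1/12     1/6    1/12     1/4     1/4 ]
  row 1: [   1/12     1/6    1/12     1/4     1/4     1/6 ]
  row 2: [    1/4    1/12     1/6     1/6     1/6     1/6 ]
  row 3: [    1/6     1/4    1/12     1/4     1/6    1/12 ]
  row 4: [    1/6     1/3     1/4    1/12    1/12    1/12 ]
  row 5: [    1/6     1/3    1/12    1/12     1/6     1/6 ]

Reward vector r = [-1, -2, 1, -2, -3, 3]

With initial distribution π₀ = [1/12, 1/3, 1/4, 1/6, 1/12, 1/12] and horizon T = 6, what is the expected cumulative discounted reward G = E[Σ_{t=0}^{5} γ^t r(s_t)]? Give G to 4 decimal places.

t=0: π = [0.0833, 0.3333, 0.2500, 0.1667, 0.0833, 0.0833], E[r] = -0.8333, γ^t·E[r] = -0.833333, running G = -0.833333
t=1: π = [0.1597, 0.1806, 0.1250, 0.1875, 0.1944, 0.1528], E[r] = -0.8958, γ^t·E[r] = -0.806250, running G = -1.639583
t=2: π = [0.1620, 0.2164, 0.1395, 0.1551, 0.1788, 0.1481], E[r] = -0.8576, γ^t·E[r] = -0.694688, running G = -2.334271
t=3: π = [0.1603, 0.2090, 0.1383, 0.1569, 0.1833, 0.1523], E[r] = -0.8465, γ^t·E[r] = -0.617133, running G = -2.951404
t=4: π = [0.1608, 0.2108, 0.1388, 0.1558, 0.1822, 0.1517], E[r] = -0.8467, γ^t·E[r] = -0.555546, running G = -3.506950
t=5: π = [0.1607, 0.2103, 0.1387, 0.1560, 0.1825, 0.1519], E[r] = -0.8463, γ^t·E[r] = -0.499750, running G = -4.006699

G = -4.0067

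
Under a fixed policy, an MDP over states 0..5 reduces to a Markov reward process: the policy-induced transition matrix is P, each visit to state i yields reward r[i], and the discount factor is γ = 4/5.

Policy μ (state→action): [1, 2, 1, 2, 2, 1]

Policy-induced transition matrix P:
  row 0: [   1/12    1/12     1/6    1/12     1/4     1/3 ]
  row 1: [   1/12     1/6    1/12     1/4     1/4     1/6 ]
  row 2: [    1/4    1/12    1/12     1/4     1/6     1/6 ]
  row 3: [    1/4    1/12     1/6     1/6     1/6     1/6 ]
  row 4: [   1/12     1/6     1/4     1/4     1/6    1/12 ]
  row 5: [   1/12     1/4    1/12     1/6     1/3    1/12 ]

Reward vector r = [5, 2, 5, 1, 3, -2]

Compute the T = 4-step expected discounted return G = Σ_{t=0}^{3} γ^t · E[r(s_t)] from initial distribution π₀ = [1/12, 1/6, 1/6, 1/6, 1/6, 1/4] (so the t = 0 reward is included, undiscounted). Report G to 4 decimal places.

t=0: π = [0.0833, 0.1667, 0.1667, 0.1667, 0.1667, 0.2500], E[r] = 1.7500, γ^t·E[r] = 1.750000, running G = 1.750000
t=1: π = [0.1389, 0.1528, 0.1319, 0.2014, 0.2292, 0.1458], E[r] = 2.2569, γ^t·E[r] = 1.805556, running G = 3.555556
t=2: π = [0.1389, 0.1395, 0.1499, 0.1979, 0.2153, 0.1586], E[r] = 2.2494, γ^t·E[r] = 1.439630, running G = 4.995185
t=3: π = [0.1413, 0.1393, 0.1473, 0.1971, 0.2163, 0.1587], E[r] = 2.2502, γ^t·E[r] = 1.152123, running G = 6.147309

G = 6.1473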